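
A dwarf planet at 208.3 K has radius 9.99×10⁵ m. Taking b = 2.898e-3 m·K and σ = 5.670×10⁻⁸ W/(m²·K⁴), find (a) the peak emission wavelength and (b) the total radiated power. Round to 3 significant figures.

(a) λ_max = b/T = 2.898×10⁻³/208.3 = 1.391×10⁻⁵ m = 13.9 μm.
Surface area A = 4πR² = 4π(9.99×10⁵ m)² = 1.25413×10¹³ m².
(b) P = σAT⁴ = 5.670×10⁻⁸×1.25413×10¹³×(208.3)⁴ = 1.34×10¹⁵ W.

λ_max ≈ 13.9 μm; P ≈ 1.34×10¹⁵ W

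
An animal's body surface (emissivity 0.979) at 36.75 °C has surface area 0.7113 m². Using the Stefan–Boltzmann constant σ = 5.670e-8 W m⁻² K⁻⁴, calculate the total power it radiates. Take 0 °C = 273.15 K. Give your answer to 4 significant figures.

P ≈ 364.2 W

T = 36.75 °C + 273.15 = 309.90 K.
Area A = 0.7113 m².
P = εσAT⁴ = 0.979 × 5.670×10⁻⁸ × 0.7113 × (309.90)⁴ = 364.2 W.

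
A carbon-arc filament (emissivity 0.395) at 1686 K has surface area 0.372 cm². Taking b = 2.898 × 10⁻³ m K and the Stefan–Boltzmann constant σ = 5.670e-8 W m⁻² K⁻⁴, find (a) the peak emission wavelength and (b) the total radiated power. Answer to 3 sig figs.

(a) λ_max = b/T = 2.898×10⁻³/1686 = 1.719×10⁻⁶ m = 1.72 μm.
Area A = 0.372 cm² = 3.72×10⁻⁵ m².
(b) P = εσAT⁴ = 0.395×5.670×10⁻⁸×3.72×10⁻⁵×(1686)⁴ = 6.73 W.

λ_max ≈ 1.72 μm; P ≈ 6.73 W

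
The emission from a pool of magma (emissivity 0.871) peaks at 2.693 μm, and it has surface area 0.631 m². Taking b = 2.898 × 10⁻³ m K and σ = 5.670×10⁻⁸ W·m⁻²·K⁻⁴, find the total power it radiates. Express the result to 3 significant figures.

Wien's law: T = b/λ_max = 2.898×10⁻³/2.693×10⁻⁶ = 1076.12 K.
Area A = 0.631 m².
Then P = εσAT⁴ = 0.871×5.670×10⁻⁸×0.631×(1076.12)⁴ = 4.18×10⁴ W.

P ≈ 4.18×10⁴ W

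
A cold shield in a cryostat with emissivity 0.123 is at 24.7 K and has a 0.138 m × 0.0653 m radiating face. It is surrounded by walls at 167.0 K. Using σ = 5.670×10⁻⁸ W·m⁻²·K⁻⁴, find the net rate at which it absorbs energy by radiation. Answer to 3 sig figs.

Area A = 0.138 × 0.0653 = 9.0114×10⁻³ m².
Net radiated power P_net = εσA(T⁴ − T₀⁴) = 0.123×5.670×10⁻⁸×9.0114×10⁻³×(24.7⁴ − 167.0⁴).
T⁴ − T₀⁴ = 3.72210×10⁵ − 7.77796×10⁸ = -7.77424×10⁸ K⁴, so P_net = -0.0489 W — negative, meaning a net gain of 0.0489 W.

Net gain ≈ 0.0489 W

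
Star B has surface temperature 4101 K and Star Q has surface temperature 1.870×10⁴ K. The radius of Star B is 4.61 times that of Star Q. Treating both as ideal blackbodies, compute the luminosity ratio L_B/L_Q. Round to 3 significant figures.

L_B/L_Q ≈ 0.0492

L ∝ R²T⁴, so L_B/L_Q = (R_B/R_Q)²(T_B/T_Q)⁴ = (4.61)² × (4101/1.870×10⁴)⁴ = 21.2521 × 2.31309×10⁻³ = 0.0492.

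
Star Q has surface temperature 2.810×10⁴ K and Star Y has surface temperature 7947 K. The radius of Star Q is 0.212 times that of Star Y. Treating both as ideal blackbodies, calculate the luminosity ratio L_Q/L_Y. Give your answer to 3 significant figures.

L_Q/L_Y ≈ 7.03

L ∝ R²T⁴, so L_Q/L_Y = (R_Q/R_Y)²(T_Q/T_Y)⁴ = (0.212)² × (2.810×10⁴/7947)⁴ = 0.044944 × 156.319 = 7.03.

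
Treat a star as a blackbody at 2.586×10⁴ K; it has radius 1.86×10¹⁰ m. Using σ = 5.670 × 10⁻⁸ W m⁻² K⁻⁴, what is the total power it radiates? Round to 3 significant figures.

P ≈ 1.10×10³² W

Surface area A = 4πR² = 4π(1.86×10¹⁰ m)² = 4.34746×10²¹ m².
P = σAT⁴ = 5.670×10⁻⁸ × 4.34746×10²¹ × (2.586×10⁴)⁴ = 1.10×10³² W.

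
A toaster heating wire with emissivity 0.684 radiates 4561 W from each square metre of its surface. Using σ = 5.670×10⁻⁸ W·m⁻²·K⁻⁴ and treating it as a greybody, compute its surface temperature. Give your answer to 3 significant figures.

I = εσT⁴, so T = (I/εσ)^(1/4) = (4561/(0.684×5.670×10⁻⁸))^(1/4) = 586 K.

T ≈ 586 K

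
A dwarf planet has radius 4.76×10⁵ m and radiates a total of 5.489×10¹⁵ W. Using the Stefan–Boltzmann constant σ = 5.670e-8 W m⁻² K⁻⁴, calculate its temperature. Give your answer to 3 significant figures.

T ≈ 429 K

Surface area A = 4πR² = 4π(4.76×10⁵ m)² = 2.84724×10¹² m².
P = σAT⁴ ⇒ T = (P/(σA))^(1/4) = (5.489×10¹⁵/(5.670×10⁻⁸×2.84724×10¹²))^(1/4) = 429 K.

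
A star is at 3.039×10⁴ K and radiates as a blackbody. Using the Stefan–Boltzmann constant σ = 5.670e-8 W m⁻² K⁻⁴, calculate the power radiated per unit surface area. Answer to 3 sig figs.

I ≈ 4.84×10¹⁰ W/m²

Stefan–Boltzmann: I = σT⁴ = 5.670×10⁻⁸ × (3.039×10⁴)⁴ = 4.84×10¹⁰ W/m².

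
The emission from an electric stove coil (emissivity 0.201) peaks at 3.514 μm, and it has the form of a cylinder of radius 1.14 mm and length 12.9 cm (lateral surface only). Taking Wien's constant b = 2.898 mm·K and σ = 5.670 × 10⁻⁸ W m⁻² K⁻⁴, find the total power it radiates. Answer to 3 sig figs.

P ≈ 4.87 W

Wien's law: T = b/λ_max = 2.898×10⁻³/3.514×10⁻⁶ = 824.701 K.
Lateral area A = 2πrL = 2π×1.14×10⁻³×0.129 = 9.24005×10⁻⁴ m².
Then P = εσAT⁴ = 0.201×5.670×10⁻⁸×9.24005×10⁻⁴×(824.701)⁴ = 4.87 W.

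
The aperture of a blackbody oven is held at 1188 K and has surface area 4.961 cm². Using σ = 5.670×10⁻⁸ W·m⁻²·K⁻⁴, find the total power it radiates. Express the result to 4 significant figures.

Area A = 4.961 cm² = 4.961×10⁻⁴ m².
P = σAT⁴ = 5.670×10⁻⁸ × 4.961×10⁻⁴ × (1188)⁴ = 56.03 W.

P ≈ 56.03 W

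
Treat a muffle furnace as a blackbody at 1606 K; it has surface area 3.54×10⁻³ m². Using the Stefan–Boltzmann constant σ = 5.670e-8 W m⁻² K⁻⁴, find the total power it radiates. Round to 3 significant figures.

Area A = 3.54×10⁻³ m².
P = σAT⁴ = 5.670×10⁻⁸ × 3.54×10⁻³ × (1606)⁴ = 1.34×10³ W.

P ≈ 1.34×10³ W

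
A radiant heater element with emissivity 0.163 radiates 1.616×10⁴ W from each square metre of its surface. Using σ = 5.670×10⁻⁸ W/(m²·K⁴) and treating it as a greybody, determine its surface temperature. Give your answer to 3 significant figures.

I = εσT⁴, so T = (I/εσ)^(1/4) = (1.616×10⁴/(0.163×5.670×10⁻⁸))^(1/4) = 1.15×10³ K.

T ≈ 1.15×10³ K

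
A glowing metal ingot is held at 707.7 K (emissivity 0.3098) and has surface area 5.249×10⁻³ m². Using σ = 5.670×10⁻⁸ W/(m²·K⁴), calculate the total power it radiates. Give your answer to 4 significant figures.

Area A = 5.249×10⁻³ m².
P = εσAT⁴ = 0.3098 × 5.670×10⁻⁸ × 5.249×10⁻³ × (707.7)⁴ = 23.13 W.

P ≈ 23.13 W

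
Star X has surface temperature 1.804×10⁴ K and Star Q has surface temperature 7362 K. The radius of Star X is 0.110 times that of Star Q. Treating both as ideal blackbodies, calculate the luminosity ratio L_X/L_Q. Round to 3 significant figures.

L ∝ R²T⁴, so L_X/L_Q = (R_X/R_Q)²(T_X/T_Q)⁴ = (0.110)² × (1.804×10⁴/7362)⁴ = 0.0121 × 36.0548 = 0.436.

L_X/L_Q ≈ 0.436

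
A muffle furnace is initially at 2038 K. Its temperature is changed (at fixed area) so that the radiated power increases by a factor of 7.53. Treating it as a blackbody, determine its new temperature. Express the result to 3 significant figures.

P ∝ T⁴, so T₂/T₁ = (P₂/P₁)^(1/4) = (7.53)^(1/4) = 1.65653.
T₂ = 2038 × 1.65653 = 3.38×10³ K.

T₂ ≈ 3.38×10³ K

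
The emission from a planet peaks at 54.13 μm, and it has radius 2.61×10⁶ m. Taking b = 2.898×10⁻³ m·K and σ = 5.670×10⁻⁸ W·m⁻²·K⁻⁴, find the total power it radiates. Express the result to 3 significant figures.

P ≈ 3.99×10¹³ W

Wien's law: T = b/λ_max = 2.898×10⁻³/5.413×10⁻⁵ = 53.5378 K.
Surface area A = 4πR² = 4π(2.61×10⁶ m)² = 8.56034×10¹³ m².
Then P = σAT⁴ = 5.670×10⁻⁸×8.56034×10¹³×(53.5378)⁴ = 3.99×10¹³ W.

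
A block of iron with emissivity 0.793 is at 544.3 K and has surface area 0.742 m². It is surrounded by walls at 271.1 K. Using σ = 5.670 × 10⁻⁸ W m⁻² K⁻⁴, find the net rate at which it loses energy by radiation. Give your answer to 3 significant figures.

Net loss ≈ 2.75×10³ W

Area A = 0.742 m².
Net radiated power P_net = εσA(T⁴ − T₀⁴) = 0.793×5.670×10⁻⁸×0.742×(544.3⁴ − 271.1⁴).
T⁴ − T₀⁴ = 8.77715×10¹⁰ − 5.40155×10⁹ = 8.23700×10¹⁰ K⁴, so P_net = 2.75×10³ W.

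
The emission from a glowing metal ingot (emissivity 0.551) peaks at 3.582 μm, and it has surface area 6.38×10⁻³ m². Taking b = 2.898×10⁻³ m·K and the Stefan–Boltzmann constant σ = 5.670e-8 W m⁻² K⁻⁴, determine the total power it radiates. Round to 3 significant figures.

Wien's law: T = b/λ_max = 2.898×10⁻³/3.582×10⁻⁶ = 809.045 K.
Area A = 6.38×10⁻³ m².
Then P = εσAT⁴ = 0.551×5.670×10⁻⁸×6.38×10⁻³×(809.045)⁴ = 85.4 W.

P ≈ 85.4 W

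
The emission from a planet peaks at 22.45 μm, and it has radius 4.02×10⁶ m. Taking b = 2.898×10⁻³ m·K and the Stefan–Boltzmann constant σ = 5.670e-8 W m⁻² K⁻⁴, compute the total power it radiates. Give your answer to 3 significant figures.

P ≈ 3.20×10¹⁵ W

Wien's law: T = b/λ_max = 2.898×10⁻³/2.245×10⁻⁵ = 129.087 K.
Surface area A = 4πR² = 4π(4.02×10⁶ m)² = 2.03078×10¹⁴ m².
Then P = σAT⁴ = 5.670×10⁻⁸×2.03078×10¹⁴×(129.087)⁴ = 3.20×10¹⁵ W.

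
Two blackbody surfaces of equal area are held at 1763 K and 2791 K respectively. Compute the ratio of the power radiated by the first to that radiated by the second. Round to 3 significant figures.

P₁/P₂ ≈ 0.159

With equal areas, P₁/P₂ = (T₁/T₂)⁴ = (1763/2791)⁴ = 0.159.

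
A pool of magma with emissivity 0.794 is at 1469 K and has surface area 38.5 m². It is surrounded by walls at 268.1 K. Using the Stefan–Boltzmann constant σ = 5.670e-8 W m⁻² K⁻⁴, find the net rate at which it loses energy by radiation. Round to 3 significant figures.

Area A = 38.5 m².
Net radiated power P_net = εσA(T⁴ − T₀⁴) = 0.794×5.670×10⁻⁸×38.5×(1469⁴ − 268.1⁴).
T⁴ − T₀⁴ = 4.65680×10¹² − 5.16639×10⁹ = 4.65163×10¹² K⁴, so P_net = 8.06×10⁶ W.

Net loss ≈ 8.06×10⁶ W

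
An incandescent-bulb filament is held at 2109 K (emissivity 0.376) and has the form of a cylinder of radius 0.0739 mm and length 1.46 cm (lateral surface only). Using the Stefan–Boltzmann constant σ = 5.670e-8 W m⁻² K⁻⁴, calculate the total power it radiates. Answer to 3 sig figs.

P ≈ 2.86 W

Lateral area A = 2πrL = 2π×7.39×10⁻⁵×0.0146 = 6.77918×10⁻⁶ m².
P = εσAT⁴ = 0.376 × 5.670×10⁻⁸ × 6.77918×10⁻⁶ × (2109)⁴ = 2.86 W.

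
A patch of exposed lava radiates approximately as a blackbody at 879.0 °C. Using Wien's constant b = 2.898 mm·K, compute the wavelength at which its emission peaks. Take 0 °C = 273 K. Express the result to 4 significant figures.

λ_max ≈ 2516 nm

T = 879.0 °C + 273 = 1152.0 K.
Wien's displacement law: λ_max = b/T = (2.898×10⁻³ m·K)/(1152.0 K) = 2.5156×10⁻⁶ m.
That is 2516 nm, in the infrared range.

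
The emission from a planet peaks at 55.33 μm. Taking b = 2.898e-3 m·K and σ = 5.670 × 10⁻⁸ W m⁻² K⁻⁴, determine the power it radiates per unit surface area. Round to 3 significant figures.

I ≈ 0.427 W/m²

Wien's law: T = b/λ_max = 2.898×10⁻³/5.533×10⁻⁵ = 52.3766 K.
Then I = σT⁴ = 5.670×10⁻⁸×(52.3766)⁴ = 0.427 W/m².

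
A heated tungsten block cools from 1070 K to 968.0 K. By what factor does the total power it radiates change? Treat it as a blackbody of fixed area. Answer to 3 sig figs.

P ∝ T⁴, so P₂/P₁ = (T₂/T₁)⁴ = (968.0/1070)⁴ = (0.904673)⁴ = 0.670.

P₂/P₁ ≈ 0.670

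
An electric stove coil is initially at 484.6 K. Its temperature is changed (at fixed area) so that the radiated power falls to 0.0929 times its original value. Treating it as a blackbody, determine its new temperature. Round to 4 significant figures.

T₂ ≈ 267.5 K

P ∝ T⁴, so T₂/T₁ = (P₂/P₁)^(1/4) = (0.0929)^(1/4) = 0.552082.
T₂ = 484.6 × 0.552082 = 267.5 K.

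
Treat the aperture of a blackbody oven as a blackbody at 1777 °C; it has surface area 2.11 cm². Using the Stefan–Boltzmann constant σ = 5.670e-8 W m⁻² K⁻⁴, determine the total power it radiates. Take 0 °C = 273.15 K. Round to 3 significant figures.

P ≈ 211 W

T = 1777 °C + 273.15 = 2050.15 K.
Area A = 2.11 cm² = 2.11×10⁻⁴ m².
P = σAT⁴ = 5.670×10⁻⁸ × 2.11×10⁻⁴ × (2050.15)⁴ = 211 W.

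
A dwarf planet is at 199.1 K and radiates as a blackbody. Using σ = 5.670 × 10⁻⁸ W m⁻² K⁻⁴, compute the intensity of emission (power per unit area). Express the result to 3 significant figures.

Stefan–Boltzmann: I = σT⁴ = 5.670×10⁻⁸ × (199.1)⁴ = 89.1 W/m².

I ≈ 89.1 W/m²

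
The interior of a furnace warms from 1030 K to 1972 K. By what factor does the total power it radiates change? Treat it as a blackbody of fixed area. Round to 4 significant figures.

P₂/P₁ ≈ 13.44

P ∝ T⁴, so P₂/P₁ = (T₂/T₁)⁴ = (1972/1030)⁴ = (1.91456)⁴ = 13.44.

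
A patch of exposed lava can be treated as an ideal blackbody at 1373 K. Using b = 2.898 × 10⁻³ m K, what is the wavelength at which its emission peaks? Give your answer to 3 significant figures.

λ_max ≈ 2.11×10³ nm

Wien's displacement law: λ_max = b/T = (2.898×10⁻³ m·K)/(1373 K) = 2.111×10⁻⁶ m.
That is 2.11×10³ nm, in the infrared range.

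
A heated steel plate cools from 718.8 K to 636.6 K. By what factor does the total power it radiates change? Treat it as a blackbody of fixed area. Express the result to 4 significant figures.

P₂/P₁ ≈ 0.6152

P ∝ T⁴, so P₂/P₁ = (T₂/T₁)⁴ = (636.6/718.8)⁴ = (0.885643)⁴ = 0.6152.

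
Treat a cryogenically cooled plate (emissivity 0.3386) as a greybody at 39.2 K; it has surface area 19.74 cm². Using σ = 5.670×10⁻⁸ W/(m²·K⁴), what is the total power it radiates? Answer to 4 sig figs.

P ≈ 8.949×10⁻⁵ W

Area A = 19.74 cm² = 1.974×10⁻³ m².
P = εσAT⁴ = 0.3386 × 5.670×10⁻⁸ × 1.974×10⁻³ × (39.2)⁴ = 8.949×10⁻⁵ W.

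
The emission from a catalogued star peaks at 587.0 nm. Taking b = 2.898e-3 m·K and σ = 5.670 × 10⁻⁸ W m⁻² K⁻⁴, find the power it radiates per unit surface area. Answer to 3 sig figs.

I ≈ 3.37×10⁷ W/m²

Wien's law: T = b/λ_max = 2.898×10⁻³/5.870×10⁻⁷ = 4936.97 K.
Then I = σT⁴ = 5.670×10⁻⁸×(4936.97)⁴ = 3.37×10⁷ W/m².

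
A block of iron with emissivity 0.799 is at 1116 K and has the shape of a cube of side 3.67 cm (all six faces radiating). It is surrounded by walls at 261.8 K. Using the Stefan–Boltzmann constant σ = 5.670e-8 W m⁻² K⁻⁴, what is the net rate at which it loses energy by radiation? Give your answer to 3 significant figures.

Net loss ≈ 566 W

Area A = 6s² = 6×(0.0367 m)² = 8.08134×10⁻³ m².
Net radiated power P_net = εσA(T⁴ − T₀⁴) = 0.799×5.670×10⁻⁸×8.08134×10⁻³×(1116⁴ − 261.8⁴).
T⁴ − T₀⁴ = 1.55116×10¹² − 4.69763×10⁹ = 1.54646×10¹² K⁴, so P_net = 566 W.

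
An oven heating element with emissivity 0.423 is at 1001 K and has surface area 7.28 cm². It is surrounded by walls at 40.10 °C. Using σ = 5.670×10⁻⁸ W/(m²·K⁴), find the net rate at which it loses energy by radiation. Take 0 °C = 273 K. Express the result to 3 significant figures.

Surroundings: T = 40.10 °C + 273 = 313.10 K.
Area A = 7.28 cm² = 7.28×10⁻⁴ m².
Net radiated power P_net = εσA(T⁴ − T₀⁴) = 0.423×5.670×10⁻⁸×7.28×10⁻⁴×(1001⁴ − 313.10⁴).
T⁴ − T₀⁴ = 1.00401×10¹² − 9.61020×10⁹ = 9.94400×10¹¹ K⁴, so P_net = 17.4 W.

Net loss ≈ 17.4 W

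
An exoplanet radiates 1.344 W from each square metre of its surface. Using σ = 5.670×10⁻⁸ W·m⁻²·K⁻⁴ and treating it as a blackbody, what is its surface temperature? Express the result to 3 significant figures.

I = σT⁴, so T = (I/σ)^(1/4) = (1.344/(5.670×10⁻⁸))^(1/4) = 69.8 K.

T ≈ 69.8 K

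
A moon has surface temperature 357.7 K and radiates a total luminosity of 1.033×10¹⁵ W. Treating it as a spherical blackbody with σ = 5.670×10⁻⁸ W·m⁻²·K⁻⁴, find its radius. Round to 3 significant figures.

L = 4πR²σT⁴ ⇒ R = √(L/(4πσT⁴)).
σT⁴ = 928.237 W/m², so R = √(1.033×10¹⁵/(4π×928.237)) = 2.98×10⁵ m.

R ≈ 2.98×10⁵ m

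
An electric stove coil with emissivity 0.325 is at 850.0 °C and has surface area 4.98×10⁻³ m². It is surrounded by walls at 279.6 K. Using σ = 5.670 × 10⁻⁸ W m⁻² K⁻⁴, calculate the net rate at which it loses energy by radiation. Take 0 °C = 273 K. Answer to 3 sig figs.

Net loss ≈ 145 W

T = 850.0 °C + 273 = 1123.0 K.
Area A = 4.98×10⁻³ m².
Net radiated power P_net = εσA(T⁴ − T₀⁴) = 0.325×5.670×10⁻⁸×4.98×10⁻³×(1123.0⁴ − 279.6⁴).
T⁴ − T₀⁴ = 1.59045×10¹² − 6.11151×10⁹ = 1.58434×10¹² K⁴, so P_net = 145 W.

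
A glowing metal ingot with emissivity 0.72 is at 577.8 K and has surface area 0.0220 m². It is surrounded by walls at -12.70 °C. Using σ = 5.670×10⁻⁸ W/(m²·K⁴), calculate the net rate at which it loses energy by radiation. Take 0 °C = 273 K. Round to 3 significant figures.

Net loss ≈ 96.0 W

Surroundings: T = -12.70 °C + 273 = 260.30 K.
Area A = 0.0220 m².
Net radiated power P_net = εσA(T⁴ − T₀⁴) = 0.72×5.670×10⁻⁸×0.0220×(577.8⁴ − 260.30⁴).
T⁴ − T₀⁴ = 1.11458×10¹¹ − 4.59089×10⁹ = 1.06867×10¹¹ K⁴, so P_net = 96.0 W.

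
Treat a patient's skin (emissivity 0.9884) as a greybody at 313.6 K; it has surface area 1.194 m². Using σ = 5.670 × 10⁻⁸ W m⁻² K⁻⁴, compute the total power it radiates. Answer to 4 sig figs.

P ≈ 647.2 W

Area A = 1.194 m².
P = εσAT⁴ = 0.9884 × 5.670×10⁻⁸ × 1.194 × (313.6)⁴ = 647.2 W.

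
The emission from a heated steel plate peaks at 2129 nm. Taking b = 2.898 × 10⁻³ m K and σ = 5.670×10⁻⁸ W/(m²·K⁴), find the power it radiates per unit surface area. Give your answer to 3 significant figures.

Wien's law: T = b/λ_max = 2.898×10⁻³/2.129×10⁻⁶ = 1361.20 K.
Then I = σT⁴ = 5.670×10⁻⁸×(1361.20)⁴ = 1.95×10⁵ W/m².

I ≈ 1.95×10⁵ W/m²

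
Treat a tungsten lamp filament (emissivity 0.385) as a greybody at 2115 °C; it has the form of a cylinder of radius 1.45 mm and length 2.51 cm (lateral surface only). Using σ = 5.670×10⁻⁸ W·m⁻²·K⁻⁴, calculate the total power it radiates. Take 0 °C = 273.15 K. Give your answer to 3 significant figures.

P ≈ 162 W

T = 2115 °C + 273.15 = 2388.15 K.
Lateral area A = 2πrL = 2π×1.45×10⁻³×0.0251 = 2.28677×10⁻⁴ m².
P = εσAT⁴ = 0.385 × 5.670×10⁻⁸ × 2.28677×10⁻⁴ × (2388.15)⁴ = 162 W.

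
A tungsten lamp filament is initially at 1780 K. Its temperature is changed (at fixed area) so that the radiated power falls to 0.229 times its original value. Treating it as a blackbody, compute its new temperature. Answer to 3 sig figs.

P ∝ T⁴, so T₂/T₁ = (P₂/P₁)^(1/4) = (0.229)^(1/4) = 0.691765.
T₂ = 1780 × 0.691765 = 1.23×10³ K.

T₂ ≈ 1.23×10³ K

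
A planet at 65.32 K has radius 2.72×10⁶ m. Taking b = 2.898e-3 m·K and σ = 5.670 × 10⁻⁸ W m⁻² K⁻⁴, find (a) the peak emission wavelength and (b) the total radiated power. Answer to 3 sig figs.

(a) λ_max = b/T = 2.898×10⁻³/65.32 = 4.437×10⁻⁵ m = 44.4 μm.
Surface area A = 4πR² = 4π(2.72×10⁶ m)² = 9.29710×10¹³ m².
(b) P = σAT⁴ = 5.670×10⁻⁸×9.29710×10¹³×(65.32)⁴ = 9.60×10¹³ W.

λ_max ≈ 44.4 μm; P ≈ 9.60×10¹³ W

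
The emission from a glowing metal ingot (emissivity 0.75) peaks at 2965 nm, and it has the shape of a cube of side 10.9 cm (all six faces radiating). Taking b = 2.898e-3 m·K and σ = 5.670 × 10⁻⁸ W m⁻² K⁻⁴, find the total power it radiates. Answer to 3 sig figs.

Wien's law: T = b/λ_max = 2.898×10⁻³/2.965×10⁻⁶ = 977.403 K.
Area A = 6s² = 6×(0.109 m)² = 0.071286 m².
Then P = εσAT⁴ = 0.75×5.670×10⁻⁸×0.071286×(977.403)⁴ = 2.77×10³ W.

P ≈ 2.77×10³ W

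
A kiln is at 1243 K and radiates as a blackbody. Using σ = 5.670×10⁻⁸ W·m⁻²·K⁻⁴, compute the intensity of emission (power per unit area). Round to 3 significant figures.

I ≈ 1.35×10⁵ W/m²

Stefan–Boltzmann: I = σT⁴ = 5.670×10⁻⁸ × (1243)⁴ = 1.35×10⁵ W/m².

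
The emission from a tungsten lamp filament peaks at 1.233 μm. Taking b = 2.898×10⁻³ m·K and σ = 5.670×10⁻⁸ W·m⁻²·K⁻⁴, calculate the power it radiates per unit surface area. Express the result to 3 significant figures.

I ≈ 1.73×10⁶ W/m²

Wien's law: T = b/λ_max = 2.898×10⁻³/1.233×10⁻⁶ = 2350.36 K.
Then I = σT⁴ = 5.670×10⁻⁸×(2350.36)⁴ = 1.73×10⁶ W/m².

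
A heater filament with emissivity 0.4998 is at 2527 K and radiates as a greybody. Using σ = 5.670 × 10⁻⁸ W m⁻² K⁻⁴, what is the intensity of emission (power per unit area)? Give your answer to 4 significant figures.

Stefan–Boltzmann: I = εσT⁴ = 0.4998 × 5.670×10⁻⁸ × (2527)⁴ = 1.156×10⁶ W/m².

I ≈ 1.156×10⁶ W/m²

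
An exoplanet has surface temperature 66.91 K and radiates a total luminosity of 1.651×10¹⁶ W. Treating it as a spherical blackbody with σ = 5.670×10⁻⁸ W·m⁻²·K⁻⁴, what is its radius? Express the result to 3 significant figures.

R ≈ 3.40×10⁷ m

L = 4πR²σT⁴ ⇒ R = √(L/(4πσT⁴)).
σT⁴ = 1.13644 W/m², so R = √(1.651×10¹⁶/(4π×1.13644)) = 3.40×10⁷ m.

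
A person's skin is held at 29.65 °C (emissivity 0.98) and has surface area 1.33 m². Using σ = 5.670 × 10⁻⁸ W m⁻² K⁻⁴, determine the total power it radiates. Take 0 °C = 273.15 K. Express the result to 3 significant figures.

P ≈ 621 W

T = 29.65 °C + 273.15 = 302.80 K.
Area A = 1.33 m².
P = εσAT⁴ = 0.98 × 5.670×10⁻⁸ × 1.33 × (302.80)⁴ = 621 W.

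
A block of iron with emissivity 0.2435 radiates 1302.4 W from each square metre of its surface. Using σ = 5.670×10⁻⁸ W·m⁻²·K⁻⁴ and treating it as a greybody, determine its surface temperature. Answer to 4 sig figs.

I = εσT⁴, so T = (I/εσ)^(1/4) = (1302.4/(0.2435×5.670×10⁻⁸))^(1/4) = 554.2 K.

T ≈ 554.2 K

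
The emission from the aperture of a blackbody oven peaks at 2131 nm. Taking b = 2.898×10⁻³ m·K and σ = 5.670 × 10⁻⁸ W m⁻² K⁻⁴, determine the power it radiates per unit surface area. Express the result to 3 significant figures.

Wien's law: T = b/λ_max = 2.898×10⁻³/2.131×10⁻⁶ = 1359.92 K.
Then I = σT⁴ = 5.670×10⁻⁸×(1359.92)⁴ = 1.94×10⁵ W/m².

I ≈ 1.94×10⁵ W/m²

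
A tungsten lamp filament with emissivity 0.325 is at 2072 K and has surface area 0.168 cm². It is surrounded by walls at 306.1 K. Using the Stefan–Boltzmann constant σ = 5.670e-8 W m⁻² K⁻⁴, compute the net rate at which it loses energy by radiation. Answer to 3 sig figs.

Area A = 0.168 cm² = 1.68×10⁻⁵ m².
Net radiated power P_net = εσA(T⁴ − T₀⁴) = 0.325×5.670×10⁻⁸×1.68×10⁻⁵×(2072⁴ − 306.1⁴).
T⁴ − T₀⁴ = 1.84314×10¹³ − 8.77917×10⁹ = 1.84226×10¹³ K⁴, so P_net = 5.70 W.

Net loss ≈ 5.70 W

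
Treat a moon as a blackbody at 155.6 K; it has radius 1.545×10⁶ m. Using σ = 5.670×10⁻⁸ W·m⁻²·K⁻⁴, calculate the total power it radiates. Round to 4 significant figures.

P ≈ 9.970×10¹⁴ W

Surface area A = 4πR² = 4π(1.545×10⁶ m)² = 2.99962×10¹³ m².
P = σAT⁴ = 5.670×10⁻⁸ × 2.99962×10¹³ × (155.6)⁴ = 9.970×10¹⁴ W.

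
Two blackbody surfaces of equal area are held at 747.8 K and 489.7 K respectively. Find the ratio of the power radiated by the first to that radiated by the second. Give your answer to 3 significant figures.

P₁/P₂ ≈ 5.44

With equal areas, P₁/P₂ = (T₁/T₂)⁴ = (747.8/489.7)⁴ = 5.44.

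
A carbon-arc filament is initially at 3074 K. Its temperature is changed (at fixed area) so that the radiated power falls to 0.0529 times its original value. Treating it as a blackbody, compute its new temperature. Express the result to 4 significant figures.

T₂ ≈ 1474 K

P ∝ T⁴, so T₂/T₁ = (P₂/P₁)^(1/4) = (0.0529)^(1/4) = 0.479583.
T₂ = 3074 × 0.479583 = 1474 K.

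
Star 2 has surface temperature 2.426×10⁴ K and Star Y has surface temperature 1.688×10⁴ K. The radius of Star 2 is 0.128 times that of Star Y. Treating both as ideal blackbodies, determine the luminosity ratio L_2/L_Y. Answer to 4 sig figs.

L ∝ R²T⁴, so L_2/L_Y = (R_2/R_Y)²(T_2/T_Y)⁴ = (0.128)² × (2.426×10⁴/1.688×10⁴)⁴ = 0.016384 × 4.26652 = 0.06990.

L_2/L_Y ≈ 0.06990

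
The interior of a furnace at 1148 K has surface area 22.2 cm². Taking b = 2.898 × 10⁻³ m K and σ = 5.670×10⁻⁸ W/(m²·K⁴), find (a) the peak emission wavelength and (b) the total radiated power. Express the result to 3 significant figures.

λ_max ≈ 2.52 μm; P ≈ 219 W

(a) λ_max = b/T = 2.898×10⁻³/1148 = 2.524×10⁻⁶ m = 2.52 μm.
Area A = 22.2 cm² = 2.22×10⁻³ m².
(b) P = σAT⁴ = 5.670×10⁻⁸×2.22×10⁻³×(1148)⁴ = 219 W.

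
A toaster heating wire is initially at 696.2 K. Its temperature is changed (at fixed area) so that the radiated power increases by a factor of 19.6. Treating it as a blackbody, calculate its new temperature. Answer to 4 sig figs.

T₂ ≈ 1465 K

P ∝ T⁴, so T₂/T₁ = (P₂/P₁)^(1/4) = (19.6)^(1/4) = 2.10409.
T₂ = 696.2 × 2.10409 = 1465 K.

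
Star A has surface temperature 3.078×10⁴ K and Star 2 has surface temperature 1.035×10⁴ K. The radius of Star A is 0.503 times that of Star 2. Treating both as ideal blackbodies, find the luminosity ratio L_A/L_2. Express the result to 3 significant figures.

L_A/L_2 ≈ 19.8

L ∝ R²T⁴, so L_A/L_2 = (R_A/R_2)²(T_A/T_2)⁴ = (0.503)² × (3.078×10⁴/1.035×10⁴)⁴ = 0.253009 × 78.2191 = 19.8.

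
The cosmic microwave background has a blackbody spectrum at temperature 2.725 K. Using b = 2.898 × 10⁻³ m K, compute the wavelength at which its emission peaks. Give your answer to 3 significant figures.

λ_max ≈ 1.06×10⁻³ m

Wien's displacement law: λ_max = b/T = (2.898×10⁻³ m·K)/(2.725 K) = 1.063×10⁻³ m.
That is 1.06×10⁻³ m, in the microwave range.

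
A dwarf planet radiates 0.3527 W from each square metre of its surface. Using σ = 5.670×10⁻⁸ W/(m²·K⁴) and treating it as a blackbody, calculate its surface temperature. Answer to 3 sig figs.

I = σT⁴, so T = (I/σ)^(1/4) = (0.3527/(5.670×10⁻⁸))^(1/4) = 49.9 K.

T ≈ 49.9 K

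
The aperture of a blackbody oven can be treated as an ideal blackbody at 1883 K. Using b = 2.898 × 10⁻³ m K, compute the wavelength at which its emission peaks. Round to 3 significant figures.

λ_max ≈ 1.54×10³ nm

Wien's displacement law: λ_max = b/T = (2.898×10⁻³ m·K)/(1883 K) = 1.539×10⁻⁶ m.
That is 1.54×10³ nm, in the infrared range.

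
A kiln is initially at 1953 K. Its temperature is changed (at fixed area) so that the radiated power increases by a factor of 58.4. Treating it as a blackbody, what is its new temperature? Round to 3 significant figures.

P ∝ T⁴, so T₂/T₁ = (P₂/P₁)^(1/4) = (58.4)^(1/4) = 2.76441.
T₂ = 1953 × 2.76441 = 5.40×10³ K.

T₂ ≈ 5.40×10³ K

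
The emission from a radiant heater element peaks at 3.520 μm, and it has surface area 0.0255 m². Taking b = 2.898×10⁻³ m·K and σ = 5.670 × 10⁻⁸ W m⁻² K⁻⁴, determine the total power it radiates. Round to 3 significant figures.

P ≈ 664 W

Wien's law: T = b/λ_max = 2.898×10⁻³/3.520×10⁻⁶ = 823.295 K.
Area A = 0.0255 m².
Then P = σAT⁴ = 5.670×10⁻⁸×0.0255×(823.295)⁴ = 664 W.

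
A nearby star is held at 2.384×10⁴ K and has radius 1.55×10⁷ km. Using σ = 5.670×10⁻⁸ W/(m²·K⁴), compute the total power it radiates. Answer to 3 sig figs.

P ≈ 5.53×10³¹ W

Surface area A = 4πR² = 4π(1.55×10¹⁰ m)² = 3.01907×10²¹ m².
P = σAT⁴ = 5.670×10⁻⁸ × 3.01907×10²¹ × (2.384×10⁴)⁴ = 5.53×10³¹ W.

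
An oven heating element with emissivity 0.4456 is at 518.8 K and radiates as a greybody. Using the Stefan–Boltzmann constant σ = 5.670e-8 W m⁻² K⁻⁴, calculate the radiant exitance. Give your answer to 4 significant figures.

Stefan–Boltzmann: I = εσT⁴ = 0.4456 × 5.670×10⁻⁸ × (518.8)⁴ = 1830 W/m².

I ≈ 1830 W/m²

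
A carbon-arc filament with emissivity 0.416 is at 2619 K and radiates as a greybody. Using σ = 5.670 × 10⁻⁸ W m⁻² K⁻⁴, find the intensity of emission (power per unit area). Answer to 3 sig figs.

Stefan–Boltzmann: I = εσT⁴ = 0.416 × 5.670×10⁻⁸ × (2619)⁴ = 1.11×10⁶ W/m².

I ≈ 1.11×10⁶ W/m²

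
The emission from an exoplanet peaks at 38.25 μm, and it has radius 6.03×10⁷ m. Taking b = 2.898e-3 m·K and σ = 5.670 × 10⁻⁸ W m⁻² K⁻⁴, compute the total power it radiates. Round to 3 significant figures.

Wien's law: T = b/λ_max = 2.898×10⁻³/3.825×10⁻⁵ = 75.7647 K.
Surface area A = 4πR² = 4π(6.03×10⁷ m)² = 4.56925×10¹⁶ m².
Then P = σAT⁴ = 5.670×10⁻⁸×4.56925×10¹⁶×(75.7647)⁴ = 8.54×10¹⁶ W.

P ≈ 8.54×10¹⁶ W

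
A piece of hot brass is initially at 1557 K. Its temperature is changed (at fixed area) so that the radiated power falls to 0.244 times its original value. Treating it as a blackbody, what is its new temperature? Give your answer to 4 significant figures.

T₂ ≈ 1094 K

P ∝ T⁴, so T₂/T₁ = (P₂/P₁)^(1/4) = (0.244)^(1/4) = 0.702825.
T₂ = 1557 × 0.702825 = 1094 K.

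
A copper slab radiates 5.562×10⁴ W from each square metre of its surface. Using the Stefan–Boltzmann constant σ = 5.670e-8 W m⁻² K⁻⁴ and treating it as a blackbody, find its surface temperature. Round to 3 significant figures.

T ≈ 995 K

I = σT⁴, so T = (I/σ)^(1/4) = (5.562×10⁴/(5.670×10⁻⁸))^(1/4) = 995 K.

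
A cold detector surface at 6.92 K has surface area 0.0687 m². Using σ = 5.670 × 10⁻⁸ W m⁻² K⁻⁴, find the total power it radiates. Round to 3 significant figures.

Area A = 0.0687 m².
P = σAT⁴ = 5.670×10⁻⁸ × 0.0687 × (6.92)⁴ = 8.93×10⁻⁶ W.

P ≈ 8.93×10⁻⁶ W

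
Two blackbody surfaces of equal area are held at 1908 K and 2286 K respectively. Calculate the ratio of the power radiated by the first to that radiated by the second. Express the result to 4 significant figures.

With equal areas, P₁/P₂ = (T₁/T₂)⁴ = (1908/2286)⁴ = 0.4853.

P₁/P₂ ≈ 0.4853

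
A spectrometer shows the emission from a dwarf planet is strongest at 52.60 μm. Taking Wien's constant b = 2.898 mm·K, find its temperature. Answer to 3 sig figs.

Wien's law gives T = b/λ_max = (2.898×10⁻³ m·K)/(5.260×10⁻⁵ m) = 55.1 K.

T ≈ 55.1 K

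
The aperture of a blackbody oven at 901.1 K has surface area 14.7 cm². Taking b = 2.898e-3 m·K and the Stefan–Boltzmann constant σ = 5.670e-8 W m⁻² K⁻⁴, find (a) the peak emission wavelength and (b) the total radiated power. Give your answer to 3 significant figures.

(a) λ_max = b/T = 2.898×10⁻³/901.1 = 3.216×10⁻⁶ m = 3.22 μm.
Area A = 14.7 cm² = 1.47×10⁻³ m².
(b) P = σAT⁴ = 5.670×10⁻⁸×1.47×10⁻³×(901.1)⁴ = 55.0 W.

λ_max ≈ 3.22 μm; P ≈ 55.0 W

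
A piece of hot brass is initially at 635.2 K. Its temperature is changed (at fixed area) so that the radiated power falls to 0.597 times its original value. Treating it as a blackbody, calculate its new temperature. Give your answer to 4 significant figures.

T₂ ≈ 558.3 K

P ∝ T⁴, so T₂/T₁ = (P₂/P₁)^(1/4) = (0.597)^(1/4) = 0.879010.
T₂ = 635.2 × 0.879010 = 558.3 K.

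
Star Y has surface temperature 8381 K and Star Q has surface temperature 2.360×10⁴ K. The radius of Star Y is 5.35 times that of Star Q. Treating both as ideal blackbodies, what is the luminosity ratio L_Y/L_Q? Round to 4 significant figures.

L_Y/L_Q ≈ 0.4552

L ∝ R²T⁴, so L_Y/L_Q = (R_Y/R_Q)²(T_Y/T_Q)⁴ = (5.35)² × (8381/2.360×10⁴)⁴ = 28.6225 × 0.0159051 = 0.4552.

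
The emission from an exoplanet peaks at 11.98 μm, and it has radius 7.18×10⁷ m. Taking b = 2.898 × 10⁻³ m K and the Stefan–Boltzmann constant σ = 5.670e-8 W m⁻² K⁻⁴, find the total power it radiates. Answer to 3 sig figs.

P ≈ 1.26×10¹⁹ W

Wien's law: T = b/λ_max = 2.898×10⁻³/1.198×10⁻⁵ = 241.903 K.
Surface area A = 4πR² = 4π(7.18×10⁷ m)² = 6.47827×10¹⁶ m².
Then P = σAT⁴ = 5.670×10⁻⁸×6.47827×10¹⁶×(241.903)⁴ = 1.26×10¹⁹ W.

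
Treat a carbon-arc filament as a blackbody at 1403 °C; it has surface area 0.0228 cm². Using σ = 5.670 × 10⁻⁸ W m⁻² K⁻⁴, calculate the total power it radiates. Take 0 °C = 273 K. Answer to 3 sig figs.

T = 1403 °C + 273 = 1676 K.
Area A = 0.0228 cm² = 2.28×10⁻⁶ m².
P = σAT⁴ = 5.670×10⁻⁸ × 2.28×10⁻⁶ × (1676)⁴ = 1.02 W.

P ≈ 1.02 W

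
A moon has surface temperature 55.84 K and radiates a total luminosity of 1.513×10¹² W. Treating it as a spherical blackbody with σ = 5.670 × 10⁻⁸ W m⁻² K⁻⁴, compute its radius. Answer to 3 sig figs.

L = 4πR²σT⁴ ⇒ R = √(L/(4πσT⁴)).
σT⁴ = 0.551270 W/m², so R = √(1.513×10¹²/(4π×0.551270)) = 4.67×10⁵ m.

R ≈ 4.67×10⁵ m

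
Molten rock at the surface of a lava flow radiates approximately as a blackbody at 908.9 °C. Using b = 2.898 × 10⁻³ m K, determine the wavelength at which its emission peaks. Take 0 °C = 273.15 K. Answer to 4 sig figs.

λ_max ≈ 2.452 μm

T = 908.9 °C + 273.15 = 1182.05 K.
Wien's displacement law: λ_max = b/T = (2.898×10⁻³ m·K)/(1182.05 K) = 2.4517×10⁻⁶ m.
That is 2.452 μm, in the infrared range.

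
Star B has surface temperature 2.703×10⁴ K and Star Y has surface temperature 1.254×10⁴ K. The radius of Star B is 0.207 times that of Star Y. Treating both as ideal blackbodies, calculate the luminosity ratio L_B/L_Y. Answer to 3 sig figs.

L_B/L_Y ≈ 0.925

L ∝ R²T⁴, so L_B/L_Y = (R_B/R_Y)²(T_B/T_Y)⁴ = (0.207)² × (2.703×10⁴/1.254×10⁴)⁴ = 0.042849 × 21.5871 = 0.925.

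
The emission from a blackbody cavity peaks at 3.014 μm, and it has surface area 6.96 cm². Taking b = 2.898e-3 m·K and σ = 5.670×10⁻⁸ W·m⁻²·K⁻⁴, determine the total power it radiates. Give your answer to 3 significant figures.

P ≈ 33.7 W

Wien's law: T = b/λ_max = 2.898×10⁻³/3.014×10⁻⁶ = 961.513 K.
Area A = 6.96 cm² = 6.96×10⁻⁴ m².
Then P = σAT⁴ = 5.670×10⁻⁸×6.96×10⁻⁴×(961.513)⁴ = 33.7 W.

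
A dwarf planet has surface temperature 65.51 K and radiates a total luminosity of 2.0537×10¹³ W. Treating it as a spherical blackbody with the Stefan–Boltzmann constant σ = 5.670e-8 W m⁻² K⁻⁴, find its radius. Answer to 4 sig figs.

R ≈ 1.251×10⁶ m

L = 4πR²σT⁴ ⇒ R = √(L/(4πσT⁴)).
σT⁴ = 1.04427 W/m², so R = √(2.0537×10¹³/(4π×1.04427)) = 1.251×10⁶ m.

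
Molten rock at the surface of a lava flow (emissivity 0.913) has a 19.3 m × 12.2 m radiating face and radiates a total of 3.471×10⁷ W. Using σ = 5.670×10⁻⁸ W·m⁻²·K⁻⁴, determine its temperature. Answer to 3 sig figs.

Area A = 19.3 × 12.2 = 235.46 m².
P = εσAT⁴ ⇒ T = (P/(εσA))^(1/4) = (3.471×10⁷/(0.913×5.670×10⁻⁸×235.46))^(1/4) = 1.30×10³ K.

T ≈ 1.30×10³ K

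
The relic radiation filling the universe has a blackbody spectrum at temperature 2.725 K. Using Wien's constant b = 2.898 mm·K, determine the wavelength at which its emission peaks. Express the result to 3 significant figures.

Wien's displacement law: λ_max = b/T = (2.898×10⁻³ m·K)/(2.725 K) = 1.063×10⁻³ m.
That is 1.06 mm, in the microwave range.

λ_max ≈ 1.06 mm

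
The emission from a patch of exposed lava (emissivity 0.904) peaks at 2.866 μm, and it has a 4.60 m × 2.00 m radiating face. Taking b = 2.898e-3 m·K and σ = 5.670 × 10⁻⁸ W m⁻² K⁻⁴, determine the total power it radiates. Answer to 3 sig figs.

P ≈ 4.93×10⁵ W

Wien's law: T = b/λ_max = 2.898×10⁻³/2.866×10⁻⁶ = 1011.17 K.
Area A = 4.60 × 2.00 = 9.2 m².
Then P = εσAT⁴ = 0.904×5.670×10⁻⁸×9.2×(1011.17)⁴ = 4.93×10⁵ W.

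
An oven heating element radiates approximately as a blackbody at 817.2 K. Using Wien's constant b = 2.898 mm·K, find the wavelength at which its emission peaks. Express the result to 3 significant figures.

λ_max ≈ 3.55 μm

Wien's displacement law: λ_max = b/T = (2.898×10⁻³ m·K)/(817.2 K) = 3.546×10⁻⁶ m.
That is 3.55 μm, in the infrared range.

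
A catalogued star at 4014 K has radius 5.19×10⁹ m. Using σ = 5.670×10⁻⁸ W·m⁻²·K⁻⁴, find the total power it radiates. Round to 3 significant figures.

Surface area A = 4πR² = 4π(5.19×10⁹ m)² = 3.38489×10²⁰ m².
P = σAT⁴ = 5.670×10⁻⁸ × 3.38489×10²⁰ × (4014)⁴ = 4.98×10²⁷ W.

P ≈ 4.98×10²⁷ W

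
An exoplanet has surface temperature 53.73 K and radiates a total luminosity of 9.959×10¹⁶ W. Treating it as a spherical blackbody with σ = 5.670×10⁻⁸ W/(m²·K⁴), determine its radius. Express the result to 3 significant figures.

L = 4πR²σT⁴ ⇒ R = √(L/(4πσT⁴)).
σT⁴ = 0.472553 W/m², so R = √(9.959×10¹⁶/(4π×0.472553)) = 1.30×10⁸ m.

R ≈ 1.30×10⁸ m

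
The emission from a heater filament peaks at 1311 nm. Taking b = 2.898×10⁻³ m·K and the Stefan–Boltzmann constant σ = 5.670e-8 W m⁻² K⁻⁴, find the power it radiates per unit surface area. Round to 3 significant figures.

Wien's law: T = b/λ_max = 2.898×10⁻³/1.311×10⁻⁶ = 2210.53 K.
Then I = σT⁴ = 5.670×10⁻⁸×(2210.53)⁴ = 1.35×10⁶ W/m².

I ≈ 1.35×10⁶ W/m²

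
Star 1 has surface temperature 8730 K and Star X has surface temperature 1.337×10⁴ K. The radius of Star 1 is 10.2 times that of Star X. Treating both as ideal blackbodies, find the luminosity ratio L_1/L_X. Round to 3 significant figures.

L_1/L_X ≈ 18.9

L ∝ R²T⁴, so L_1/L_X = (R_1/R_X)²(T_1/T_X)⁴ = (10.2)² × (8730/1.337×10⁴)⁴ = 104.04 × 0.181774 = 18.9.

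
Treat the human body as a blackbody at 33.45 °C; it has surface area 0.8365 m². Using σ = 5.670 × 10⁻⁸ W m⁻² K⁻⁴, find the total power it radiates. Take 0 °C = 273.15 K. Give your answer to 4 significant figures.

T = 33.45 °C + 273.15 = 306.60 K.
Area A = 0.8365 m².
P = σAT⁴ = 5.670×10⁻⁸ × 0.8365 × (306.60)⁴ = 419.1 W.

P ≈ 419.1 W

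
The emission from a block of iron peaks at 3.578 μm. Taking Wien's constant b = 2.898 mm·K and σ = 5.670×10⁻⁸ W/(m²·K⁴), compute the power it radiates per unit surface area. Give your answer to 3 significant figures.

I ≈ 2.44×10⁴ W/m²

Wien's law: T = b/λ_max = 2.898×10⁻³/3.578×10⁻⁶ = 809.950 K.
Then I = σT⁴ = 5.670×10⁻⁸×(809.950)⁴ = 2.44×10⁴ W/m².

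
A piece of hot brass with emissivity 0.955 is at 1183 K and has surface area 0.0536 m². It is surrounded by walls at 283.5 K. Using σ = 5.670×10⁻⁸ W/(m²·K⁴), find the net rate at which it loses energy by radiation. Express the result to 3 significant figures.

Area A = 0.0536 m².
Net radiated power P_net = εσA(T⁴ − T₀⁴) = 0.955×5.670×10⁻⁸×0.0536×(1183⁴ − 283.5⁴).
T⁴ − T₀⁴ = 1.95857×10¹² − 6.45970×10⁹ = 1.95211×10¹² K⁴, so P_net = 5.67×10³ W.

Net loss ≈ 5.67×10³ W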